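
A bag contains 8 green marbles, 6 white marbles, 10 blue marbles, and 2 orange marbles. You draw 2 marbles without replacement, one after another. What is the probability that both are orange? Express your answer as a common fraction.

1/325

P(all orange) = 2/26 × 1/25 = 2/650 = 1/325.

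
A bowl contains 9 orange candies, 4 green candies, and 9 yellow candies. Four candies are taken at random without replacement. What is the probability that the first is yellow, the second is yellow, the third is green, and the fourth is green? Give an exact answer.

Each draw changes the counts, so multiply the conditional probabilities along the sequence:
P = 9/22 × 8/21 × 4/20 × 3/19 = 864/175560 = 36/7315.

36/7315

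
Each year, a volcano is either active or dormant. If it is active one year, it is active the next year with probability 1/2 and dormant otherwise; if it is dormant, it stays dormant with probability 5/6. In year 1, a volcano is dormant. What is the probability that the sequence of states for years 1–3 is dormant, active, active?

Year 1 is given. For each transition, use the conditional probability from the current state:
P(active | dormant) = 1/6; P(active | active) = 1/2.
P = 1/6 × 1/2 = 1/12.

1/12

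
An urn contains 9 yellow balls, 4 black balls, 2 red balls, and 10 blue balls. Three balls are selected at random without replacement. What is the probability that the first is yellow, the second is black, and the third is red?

3/575

Chain rule:
P = 9/25 × 4/24 × 2/23 = 72/13800 = 3/575.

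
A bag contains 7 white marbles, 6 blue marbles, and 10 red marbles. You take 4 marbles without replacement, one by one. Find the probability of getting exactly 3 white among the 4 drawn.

One ordering (white drawn first) has probability 7/23 × 6/22 × 5/21 × 16/20 = 3360/212520 = 4/253.
There are C(4,3) = 4 such orderings, each equally likely, so P = 4 × 4/253 = 16/253.

16/253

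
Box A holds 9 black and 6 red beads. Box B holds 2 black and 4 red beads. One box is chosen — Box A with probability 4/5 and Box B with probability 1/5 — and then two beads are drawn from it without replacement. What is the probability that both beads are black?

From Box A: P(both black) = (9/15)(8/14) = 12/35.
From Box B: P(both black) = (2/6)(1/5) = 1/15.
Total probability = (4/5)(12/35) + (1/5)(1/15) = 151/525.

151/525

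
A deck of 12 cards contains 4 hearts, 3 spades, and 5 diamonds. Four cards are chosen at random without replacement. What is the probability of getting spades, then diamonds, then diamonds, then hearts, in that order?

Multiply the probability of each draw given the previous ones:
P = 3/12 × 5/11 × 4/10 × 4/9 = 240/11880 = 2/99.

2/99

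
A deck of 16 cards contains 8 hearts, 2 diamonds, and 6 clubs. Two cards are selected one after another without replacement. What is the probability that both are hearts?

P(all hearts) = 8/16 × 7/15 = 56/240 = 7/30.

7/30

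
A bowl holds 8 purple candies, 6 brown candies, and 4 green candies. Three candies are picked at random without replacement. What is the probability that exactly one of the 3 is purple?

One ordering (purple drawn first) has probability 8/18 × 10/17 × 9/16 = 720/4896 = 5/34.
There are C(3,1) = 3 such orderings, each equally likely, so P = 3 × 5/34 = 15/34.

15/34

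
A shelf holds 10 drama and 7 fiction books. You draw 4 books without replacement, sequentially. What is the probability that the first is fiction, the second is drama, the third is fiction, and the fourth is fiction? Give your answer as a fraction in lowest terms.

5/136

Each draw changes the counts, so multiply the conditional probabilities along the sequence:
P = 7/17 × 10/16 × 6/15 × 5/14 = 2100/57120 = 5/136.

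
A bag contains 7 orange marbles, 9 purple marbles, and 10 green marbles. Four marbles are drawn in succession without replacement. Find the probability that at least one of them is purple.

P(no purple) = 17/26 × 16/25 × 15/24 × 14/23 = 57120/358800 = 238/1495.
P(at least one) = 1 − 238/1495 = 1257/1495.

1257/1495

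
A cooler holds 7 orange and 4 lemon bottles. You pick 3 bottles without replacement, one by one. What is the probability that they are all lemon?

P(every draw is lemon) = 4/11 × 3/10 × 2/9 = 24/990 = 4/165.

4/165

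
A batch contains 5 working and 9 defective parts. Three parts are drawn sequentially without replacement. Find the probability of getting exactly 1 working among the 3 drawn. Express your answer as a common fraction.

45/91

One ordering (working drawn first) has probability 5/14 × 9/13 × 8/12 = 360/2184 = 15/91.
There are C(3,1) = 3 such orderings, each equally likely, so P = 3 × 15/91 = 45/91.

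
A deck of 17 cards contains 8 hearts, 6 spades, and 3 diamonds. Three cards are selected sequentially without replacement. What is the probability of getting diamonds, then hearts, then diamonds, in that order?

Chain rule:
P = 3/17 × 8/16 × 2/15 = 48/4080 = 1/85.

1/85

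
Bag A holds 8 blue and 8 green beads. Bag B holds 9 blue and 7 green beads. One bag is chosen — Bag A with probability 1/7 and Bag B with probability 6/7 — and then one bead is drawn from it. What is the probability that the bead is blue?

31/56

From Bag A: P(blue) = 8/16.
From Bag B: P(blue) = 9/16.
Total probability = (1/7)(8/16) + (6/7)(9/16) = 31/56.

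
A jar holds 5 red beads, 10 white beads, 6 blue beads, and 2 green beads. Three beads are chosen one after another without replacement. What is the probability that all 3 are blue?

20/1771

P = 6/23 × 5/22 × 4/21 = 120/10626 = 20/1771.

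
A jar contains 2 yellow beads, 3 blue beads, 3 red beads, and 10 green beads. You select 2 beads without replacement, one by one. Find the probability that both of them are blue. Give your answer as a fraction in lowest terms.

1/51

P(every draw is blue) = 3/18 × 2/17 = 6/306 = 1/51.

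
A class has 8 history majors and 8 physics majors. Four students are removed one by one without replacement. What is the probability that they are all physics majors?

P(every draw is a physics major) = 8/16 × 7/15 × 6/14 × 5/13 = 1680/43680 = 1/26.

1/26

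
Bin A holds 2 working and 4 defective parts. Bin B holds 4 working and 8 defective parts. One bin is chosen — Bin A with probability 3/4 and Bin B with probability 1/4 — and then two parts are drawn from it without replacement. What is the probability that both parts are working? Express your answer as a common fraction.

From Bin A: P(both working) = (2/6)(1/5) = 1/15.
From Bin B: P(both working) = (4/12)(3/11) = 1/11.
Total probability = (3/4)(1/15) + (1/4)(1/11) = 4/55.

4/55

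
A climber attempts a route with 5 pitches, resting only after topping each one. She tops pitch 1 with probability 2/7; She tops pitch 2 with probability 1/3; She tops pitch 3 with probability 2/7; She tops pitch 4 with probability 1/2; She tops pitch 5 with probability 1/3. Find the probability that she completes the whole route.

Each stage is reached only if all earlier stages succeed, so
P = 2/7 × 1/3 × 2/7 × 1/2 × 1/3 = 4/882 = 2/441.

2/441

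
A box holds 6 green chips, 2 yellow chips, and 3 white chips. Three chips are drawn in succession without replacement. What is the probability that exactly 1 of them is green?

4/11

One ordering (green drawn first) has probability 6/11 × 5/10 × 4/9 = 120/990 = 4/33.
There are C(3,1) = 3 such orderings, each equally likely, so P = 3 × 4/33 = 4/11.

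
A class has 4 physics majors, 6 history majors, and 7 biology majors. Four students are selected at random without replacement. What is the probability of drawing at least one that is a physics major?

333/476

P(no physics majors) = 13/17 × 12/16 × 11/15 × 10/14 = 17160/57120 = 143/476.
P(at least one) = 1 − 143/476 = 333/476.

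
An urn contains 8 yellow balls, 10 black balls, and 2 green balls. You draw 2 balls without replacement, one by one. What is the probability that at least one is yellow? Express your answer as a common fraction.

62/95

P(no yellow) = 12/20 × 11/19 = 132/380 = 33/95.
P(at least one) = 1 − 33/95 = 62/95.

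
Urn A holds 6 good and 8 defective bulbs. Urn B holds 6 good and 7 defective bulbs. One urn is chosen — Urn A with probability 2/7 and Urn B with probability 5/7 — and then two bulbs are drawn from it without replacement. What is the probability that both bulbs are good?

From Urn A: P(both good) = (6/14)(5/13) = 15/91.
From Urn B: P(both good) = (6/13)(5/12) = 5/26.
Total probability = (2/7)(15/91) + (5/7)(5/26) = 235/1274.

235/1274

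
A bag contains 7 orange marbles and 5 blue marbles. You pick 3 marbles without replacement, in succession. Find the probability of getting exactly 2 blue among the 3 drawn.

One ordering (blue drawn first) has probability 5/12 × 4/11 × 7/10 = 140/1320 = 7/66.
There are C(3,2) = 3 such orderings, each equally likely, so P = 3 × 7/66 = 7/22.

7/22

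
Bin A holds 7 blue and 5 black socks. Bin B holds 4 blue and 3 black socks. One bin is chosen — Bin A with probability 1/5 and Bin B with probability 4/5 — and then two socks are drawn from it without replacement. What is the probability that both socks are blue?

From Bin A: P(both blue) = (7/12)(6/11) = 7/22.
From Bin B: P(both blue) = (4/7)(3/6) = 2/7.
Total probability = (1/5)(7/22) + (4/5)(2/7) = 45/154.

45/154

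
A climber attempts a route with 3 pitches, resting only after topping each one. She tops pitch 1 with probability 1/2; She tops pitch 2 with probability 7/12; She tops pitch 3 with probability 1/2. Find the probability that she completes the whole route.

The events are sequential, so multiply the conditional probabilities:
P = 1/2 × 7/12 × 1/2 = 7/48.

7/48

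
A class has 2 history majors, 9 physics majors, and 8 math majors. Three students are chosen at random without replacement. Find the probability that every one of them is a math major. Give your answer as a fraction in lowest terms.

56/969

P(every draw is a math major) = 8/19 × 7/18 × 6/17 = 336/5814 = 56/969.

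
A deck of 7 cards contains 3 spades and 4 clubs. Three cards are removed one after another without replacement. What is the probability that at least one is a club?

34/35

P(no clubs) = 3/7 × 2/6 × 1/5 = 6/210 = 1/35.
P(at least one) = 1 − 1/35 = 34/35.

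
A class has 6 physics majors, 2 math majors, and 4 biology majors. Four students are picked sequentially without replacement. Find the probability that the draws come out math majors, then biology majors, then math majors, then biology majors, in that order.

Chain rule:
P = 2/12 × 4/11 × 1/10 × 3/9 = 24/11880 = 1/495.

1/495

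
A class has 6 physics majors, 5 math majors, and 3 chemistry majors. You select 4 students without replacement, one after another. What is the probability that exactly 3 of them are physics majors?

One ordering (physics majors drawn first) has probability 6/14 × 5/13 × 4/12 × 8/11 = 960/24024 = 40/1001.
There are C(4,3) = 4 such orderings, each equally likely, so P = 4 × 40/1001 = 160/1001.

160/1001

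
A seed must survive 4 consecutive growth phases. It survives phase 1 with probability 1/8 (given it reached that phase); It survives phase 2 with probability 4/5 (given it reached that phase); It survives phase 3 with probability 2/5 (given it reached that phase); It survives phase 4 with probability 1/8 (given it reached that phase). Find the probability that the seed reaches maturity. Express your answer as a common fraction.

Each stage is reached only if all earlier stages succeed, so
P = 1/8 × 4/5 × 2/5 × 1/8 = 8/1600 = 1/200.

1/200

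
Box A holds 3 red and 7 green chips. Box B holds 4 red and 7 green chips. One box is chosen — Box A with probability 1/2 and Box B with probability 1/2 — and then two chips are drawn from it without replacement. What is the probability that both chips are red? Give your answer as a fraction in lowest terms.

29/330

From Box A: P(both red) = (3/10)(2/9) = 1/15.
From Box B: P(both red) = (4/11)(3/10) = 6/55.
Total probability = (1/2)(1/15) + (1/2)(6/55) = 29/330.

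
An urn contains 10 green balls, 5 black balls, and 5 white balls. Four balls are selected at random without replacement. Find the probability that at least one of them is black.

232/323

P(no black) = 15/20 × 14/19 × 13/18 × 12/17 = 32760/116280 = 91/323.
P(at least one) = 1 − 91/323 = 232/323.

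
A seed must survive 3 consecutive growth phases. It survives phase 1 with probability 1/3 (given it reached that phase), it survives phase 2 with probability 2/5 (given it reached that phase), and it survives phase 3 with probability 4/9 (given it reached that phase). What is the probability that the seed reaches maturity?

Each stage is reached only if all earlier stages succeed, so
P = 1/3 × 2/5 × 4/9 = 8/135.

8/135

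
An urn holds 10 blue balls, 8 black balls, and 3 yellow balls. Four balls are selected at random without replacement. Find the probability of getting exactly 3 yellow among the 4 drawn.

One ordering (yellow drawn first) has probability 3/21 × 2/20 × 1/19 × 18/18 = 108/143640 = 1/1330.
There are C(4,3) = 4 such orderings, each equally likely, so P = 4 × 1/1330 = 2/665.

2/665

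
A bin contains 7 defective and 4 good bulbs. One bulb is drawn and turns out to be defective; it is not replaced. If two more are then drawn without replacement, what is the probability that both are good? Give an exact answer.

With the first bulb removed, 4 good remain out of 10.
P = 4/10 × 3/9 = 12/90 = 2/15.

2/15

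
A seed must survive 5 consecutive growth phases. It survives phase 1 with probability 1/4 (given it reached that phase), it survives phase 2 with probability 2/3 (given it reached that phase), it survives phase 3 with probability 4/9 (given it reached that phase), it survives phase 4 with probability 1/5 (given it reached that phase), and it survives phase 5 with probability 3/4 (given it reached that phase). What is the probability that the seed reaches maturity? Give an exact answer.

1/90

Each stage is reached only if all earlier stages succeed, so
P = 1/4 × 2/3 × 4/9 × 1/5 × 3/4 = 24/2160 = 1/90.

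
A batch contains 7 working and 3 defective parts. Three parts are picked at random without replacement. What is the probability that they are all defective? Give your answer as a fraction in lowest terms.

1/120

P(every draw is defective) = 3/10 × 2/9 × 1/8 = 6/720 = 1/120.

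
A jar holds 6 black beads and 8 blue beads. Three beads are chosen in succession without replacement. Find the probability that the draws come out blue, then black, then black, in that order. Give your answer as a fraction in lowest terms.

Each draw changes the counts, so multiply the conditional probabilities along the sequence:
P = 8/14 × 6/13 × 5/12 = 240/2184 = 10/91.

10/91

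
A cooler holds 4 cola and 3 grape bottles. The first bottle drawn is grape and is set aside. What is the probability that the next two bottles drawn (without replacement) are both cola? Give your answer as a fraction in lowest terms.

With the first bottle removed, 4 cola remain out of 6.
P = 4/6 × 3/5 = 12/30 = 2/5.

2/5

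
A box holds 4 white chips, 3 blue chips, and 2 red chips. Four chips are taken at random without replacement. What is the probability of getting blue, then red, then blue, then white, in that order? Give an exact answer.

1/63

Each draw changes the counts, so multiply the conditional probabilities along the sequence:
P = 3/9 × 2/8 × 2/7 × 4/6 = 48/3024 = 1/63.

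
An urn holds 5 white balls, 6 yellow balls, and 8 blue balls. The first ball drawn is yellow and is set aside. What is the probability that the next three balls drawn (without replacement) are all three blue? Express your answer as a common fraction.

7/102

With the first ball removed, 8 blue remain out of 18.
P = 8/18 × 7/17 × 6/16 = 336/4896 = 7/102.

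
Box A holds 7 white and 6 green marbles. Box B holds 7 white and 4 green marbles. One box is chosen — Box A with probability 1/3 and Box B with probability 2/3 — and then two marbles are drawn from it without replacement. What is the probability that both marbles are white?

1477/4290

From Box A: P(both white) = (7/13)(6/12) = 7/26.
From Box B: P(both white) = (7/11)(6/10) = 21/55.
Total probability = (1/3)(7/26) + (2/3)(21/55) = 1477/4290.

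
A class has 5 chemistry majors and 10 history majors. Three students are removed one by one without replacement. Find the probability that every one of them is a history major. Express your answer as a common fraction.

24/91

P = 10/15 × 9/14 × 8/13 = 720/2730 = 24/91.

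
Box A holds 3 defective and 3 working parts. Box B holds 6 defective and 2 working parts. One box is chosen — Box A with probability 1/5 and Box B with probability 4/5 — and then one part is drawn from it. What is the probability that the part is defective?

From Box A: P(defective) = 3/6.
From Box B: P(defective) = 6/8.
Total probability = (1/5)(3/6) + (4/5)(6/8) = 7/10.

7/10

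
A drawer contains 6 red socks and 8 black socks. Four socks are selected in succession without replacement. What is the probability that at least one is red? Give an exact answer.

133/143

P(no red) = 8/14 × 7/13 × 6/12 × 5/11 = 1680/24024 = 10/143.
P(at least one) = 1 − 10/143 = 133/143.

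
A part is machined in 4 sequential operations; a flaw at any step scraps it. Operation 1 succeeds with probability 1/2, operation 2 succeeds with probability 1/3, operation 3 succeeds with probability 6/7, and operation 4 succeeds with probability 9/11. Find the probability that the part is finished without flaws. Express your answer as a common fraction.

9/77

Multiplying along the chain,
P = 1/2 × 1/3 × 6/7 × 9/11 = 54/462 = 9/77.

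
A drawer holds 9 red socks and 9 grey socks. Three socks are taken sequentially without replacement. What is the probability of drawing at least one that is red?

P(no red) = 9/18 × 8/17 × 7/16 = 504/4896 = 7/68.
P(at least one) = 1 − 7/68 = 61/68.

61/68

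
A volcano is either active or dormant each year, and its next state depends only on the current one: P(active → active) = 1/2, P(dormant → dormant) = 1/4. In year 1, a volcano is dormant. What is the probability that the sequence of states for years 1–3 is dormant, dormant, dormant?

Year 1 is given. For each transition, use the conditional probability from the current state:
P(dormant | dormant) = 1/4; P(dormant | dormant) = 1/4.
P = 1/4 × 1/4 = 1/16.

1/16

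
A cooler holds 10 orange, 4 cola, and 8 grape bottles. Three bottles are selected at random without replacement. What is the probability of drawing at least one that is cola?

P(no cola) = 18/22 × 17/21 × 16/20 = 4896/9240 = 204/385.
P(at least one) = 1 − 204/385 = 181/385.

181/385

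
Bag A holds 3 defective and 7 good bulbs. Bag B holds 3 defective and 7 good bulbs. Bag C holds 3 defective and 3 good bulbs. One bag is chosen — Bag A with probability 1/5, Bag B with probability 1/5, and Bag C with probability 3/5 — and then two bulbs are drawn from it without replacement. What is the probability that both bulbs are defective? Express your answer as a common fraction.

From Bag A: P(both defective) = (3/10)(2/9) = 1/15.
From Bag B: P(both defective) = (3/10)(2/9) = 1/15.
From Bag C: P(both defective) = (3/6)(2/5) = 1/5.
Total probability = (1/5)(1/15) + (1/5)(1/15) + (3/5)(1/5) = 11/75.

11/75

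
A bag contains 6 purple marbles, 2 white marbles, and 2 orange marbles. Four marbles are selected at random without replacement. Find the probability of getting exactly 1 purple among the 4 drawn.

One ordering (purple drawn first) has probability 6/10 × 4/9 × 3/8 × 2/7 = 144/5040 = 1/35.
There are C(4,1) = 4 such orderings, each equally likely, so P = 4 × 1/35 = 4/35.

4/35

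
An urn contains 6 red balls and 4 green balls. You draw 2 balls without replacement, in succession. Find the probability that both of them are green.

P(all green) = 4/10 × 3/9 = 12/90 = 2/15.

2/15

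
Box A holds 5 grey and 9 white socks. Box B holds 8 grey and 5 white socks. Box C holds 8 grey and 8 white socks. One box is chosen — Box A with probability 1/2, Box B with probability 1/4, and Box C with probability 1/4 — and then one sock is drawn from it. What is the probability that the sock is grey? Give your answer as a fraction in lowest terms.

333/728

From Box A: P(grey) = 5/14.
From Box B: P(grey) = 8/13.
From Box C: P(grey) = 8/16.
Total probability = (1/2)(5/14) + (1/4)(8/13) + (1/4)(8/16) = 333/728.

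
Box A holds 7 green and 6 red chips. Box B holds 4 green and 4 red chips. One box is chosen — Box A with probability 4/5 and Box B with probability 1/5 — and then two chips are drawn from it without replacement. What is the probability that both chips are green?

47/182

From Box A: P(both green) = (7/13)(6/12) = 7/26.
From Box B: P(both green) = (4/8)(3/7) = 3/14.
Total probability = (4/5)(7/26) + (1/5)(3/14) = 47/182.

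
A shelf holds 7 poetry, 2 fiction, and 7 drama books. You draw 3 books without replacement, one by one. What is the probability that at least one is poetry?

17/20

P(no poetry) = 9/16 × 8/15 × 7/14 = 504/3360 = 3/20.
P(at least one) = 1 − 3/20 = 17/20.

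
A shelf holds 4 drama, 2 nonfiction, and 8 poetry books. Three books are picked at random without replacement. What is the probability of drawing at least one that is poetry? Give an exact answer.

86/91

P(no poetry) = 6/14 × 5/13 × 4/12 = 120/2184 = 5/91.
P(at least one) = 1 − 5/91 = 86/91.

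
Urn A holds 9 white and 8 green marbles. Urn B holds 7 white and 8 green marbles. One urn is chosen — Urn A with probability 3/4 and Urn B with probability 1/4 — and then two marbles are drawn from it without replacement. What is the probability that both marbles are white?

169/680

From Urn A: P(both white) = (9/17)(8/16) = 9/34.
From Urn B: P(both white) = (7/15)(6/14) = 1/5.
Total probability = (3/4)(9/34) + (1/4)(1/5) = 169/680.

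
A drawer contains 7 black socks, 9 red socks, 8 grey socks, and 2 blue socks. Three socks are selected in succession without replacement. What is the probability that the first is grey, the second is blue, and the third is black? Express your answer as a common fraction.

7/975

Each draw changes the counts, so multiply the conditional probabilities along the sequence:
P = 8/26 × 2/25 × 7/24 = 112/15600 = 7/975.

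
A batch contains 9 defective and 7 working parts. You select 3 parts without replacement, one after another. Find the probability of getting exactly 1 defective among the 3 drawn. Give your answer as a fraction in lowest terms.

One ordering (defective drawn first) has probability 9/16 × 7/15 × 6/14 = 378/3360 = 9/80.
There are C(3,1) = 3 such orderings, each equally likely, so P = 3 × 9/80 = 27/80.

27/80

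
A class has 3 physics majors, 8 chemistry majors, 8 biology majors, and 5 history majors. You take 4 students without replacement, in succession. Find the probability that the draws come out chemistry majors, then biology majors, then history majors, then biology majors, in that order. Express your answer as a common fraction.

20/2277

Each draw changes the counts, so multiply the conditional probabilities along the sequence:
P = 8/24 × 8/23 × 5/22 × 7/21 = 2240/255024 = 20/2277.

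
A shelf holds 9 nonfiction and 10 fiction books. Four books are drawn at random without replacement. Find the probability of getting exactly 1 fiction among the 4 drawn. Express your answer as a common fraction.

One ordering (fiction drawn first) has probability 10/19 × 9/18 × 8/17 × 7/16 = 5040/93024 = 35/646.
There are C(4,1) = 4 such orderings, each equally likely, so P = 4 × 35/646 = 70/323.

70/323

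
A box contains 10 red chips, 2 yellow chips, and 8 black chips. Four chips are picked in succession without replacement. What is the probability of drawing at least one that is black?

P(no black) = 12/20 × 11/19 × 10/18 × 9/17 = 11880/116280 = 33/323.
P(at least one) = 1 − 33/323 = 290/323.

290/323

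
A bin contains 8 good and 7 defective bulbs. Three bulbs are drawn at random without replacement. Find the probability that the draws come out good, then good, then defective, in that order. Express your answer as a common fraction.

28/195

Chain rule:
P = 8/15 × 7/14 × 7/13 = 392/2730 = 28/195.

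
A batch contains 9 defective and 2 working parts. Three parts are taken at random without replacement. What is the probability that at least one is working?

P(no working) = 9/11 × 8/10 × 7/9 = 504/990 = 28/55.
P(at least one) = 1 − 28/55 = 27/55.

27/55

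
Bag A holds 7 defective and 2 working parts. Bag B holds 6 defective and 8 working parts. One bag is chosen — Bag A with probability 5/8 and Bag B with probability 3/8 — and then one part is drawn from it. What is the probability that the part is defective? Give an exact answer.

From Bag A: P(defective) = 7/9.
From Bag B: P(defective) = 6/14.
Total probability = (5/8)(7/9) + (3/8)(6/14) = 163/252.

163/252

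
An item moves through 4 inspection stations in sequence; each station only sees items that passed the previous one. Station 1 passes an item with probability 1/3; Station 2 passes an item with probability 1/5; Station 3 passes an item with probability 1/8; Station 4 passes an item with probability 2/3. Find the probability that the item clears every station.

Each stage is reached only if all earlier stages succeed, so
P = 1/3 × 1/5 × 1/8 × 2/3 = 2/360 = 1/180.

1/180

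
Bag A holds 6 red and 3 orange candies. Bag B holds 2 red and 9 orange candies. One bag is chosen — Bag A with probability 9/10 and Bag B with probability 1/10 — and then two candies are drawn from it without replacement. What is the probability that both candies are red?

829/2200

From Bag A: P(both red) = (6/9)(5/8) = 5/12.
From Bag B: P(both red) = (2/11)(1/10) = 1/55.
Total probability = (9/10)(5/12) + (1/10)(1/55) = 829/2200.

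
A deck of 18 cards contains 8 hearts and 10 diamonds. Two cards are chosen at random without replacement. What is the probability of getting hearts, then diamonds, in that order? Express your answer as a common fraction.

40/153

Each draw changes the counts, so multiply the conditional probabilities along the sequence:
P = 8/18 × 10/17 = 80/306 = 40/153.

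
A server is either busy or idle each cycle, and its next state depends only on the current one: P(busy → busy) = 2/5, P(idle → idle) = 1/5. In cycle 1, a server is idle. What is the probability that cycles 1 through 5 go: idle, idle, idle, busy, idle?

12/625

Cycle 1 is given. For each transition, use the conditional probability from the current state:
P(idle | idle) = 1/5; P(idle | idle) = 1/5; P(busy | idle) = 4/5; P(idle | busy) = 3/5.
P = 1/5 × 1/5 × 4/5 × 3/5 = 12/625.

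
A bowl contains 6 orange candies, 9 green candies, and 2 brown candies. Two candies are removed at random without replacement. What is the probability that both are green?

9/34

P = 9/17 × 8/16 = 72/272 = 9/34.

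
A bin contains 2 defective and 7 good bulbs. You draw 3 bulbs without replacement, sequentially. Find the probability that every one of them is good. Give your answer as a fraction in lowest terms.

P = 7/9 × 6/8 × 5/7 = 210/504 = 5/12.

5/12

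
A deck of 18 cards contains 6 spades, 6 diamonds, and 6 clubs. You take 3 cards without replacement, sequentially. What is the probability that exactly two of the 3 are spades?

15/68

One ordering (spades drawn first) has probability 6/18 × 5/17 × 12/16 = 360/4896 = 5/68.
There are C(3,2) = 3 such orderings, each equally likely, so P = 3 × 5/68 = 15/68.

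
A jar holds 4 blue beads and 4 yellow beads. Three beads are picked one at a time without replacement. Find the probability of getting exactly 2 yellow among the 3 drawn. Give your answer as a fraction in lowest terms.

3/7

One ordering (yellow drawn first) has probability 4/8 × 3/7 × 4/6 = 48/336 = 1/7.
There are C(3,2) = 3 such orderings, each equally likely, so P = 3 × 1/7 = 3/7.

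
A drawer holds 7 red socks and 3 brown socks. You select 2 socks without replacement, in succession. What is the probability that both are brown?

1/15

P = 3/10 × 2/9 = 6/90 = 1/15.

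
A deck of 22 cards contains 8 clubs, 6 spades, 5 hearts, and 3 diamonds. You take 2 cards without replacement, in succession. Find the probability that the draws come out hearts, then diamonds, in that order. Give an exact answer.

Chain rule:
P = 5/22 × 3/21 = 15/462 = 5/154.

5/154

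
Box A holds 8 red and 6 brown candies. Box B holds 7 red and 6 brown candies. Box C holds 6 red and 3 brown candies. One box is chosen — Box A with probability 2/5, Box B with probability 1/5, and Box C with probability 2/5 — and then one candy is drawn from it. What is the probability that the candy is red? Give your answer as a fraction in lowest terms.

823/1365

From Box A: P(red) = 8/14.
From Box B: P(red) = 7/13.
From Box C: P(red) = 6/9.
Total probability = (2/5)(8/14) + (1/5)(7/13) + (2/5)(6/9) = 823/1365.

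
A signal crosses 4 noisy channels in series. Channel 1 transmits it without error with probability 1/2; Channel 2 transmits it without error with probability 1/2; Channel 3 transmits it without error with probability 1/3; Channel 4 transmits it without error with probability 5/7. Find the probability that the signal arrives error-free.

Multiplying along the chain,
P = 1/2 × 1/2 × 1/3 × 5/7 = 5/84.

5/84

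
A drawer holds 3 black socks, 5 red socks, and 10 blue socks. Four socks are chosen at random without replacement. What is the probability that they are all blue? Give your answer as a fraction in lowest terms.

P(every draw is blue) = 10/18 × 9/17 × 8/16 × 7/15 = 5040/73440 = 7/102.

7/102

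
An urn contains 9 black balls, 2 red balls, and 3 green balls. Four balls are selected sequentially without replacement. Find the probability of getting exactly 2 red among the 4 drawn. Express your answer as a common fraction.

6/91

One ordering (red drawn first) has probability 2/14 × 1/13 × 12/12 × 11/11 = 264/24024 = 1/91.
There are C(4,2) = 6 such orderings, each equally likely, so P = 6 × 1/91 = 6/91.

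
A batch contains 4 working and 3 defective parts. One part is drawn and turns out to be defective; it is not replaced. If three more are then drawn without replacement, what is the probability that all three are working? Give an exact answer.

1/5

After the first draw, 4 of the remaining 6 parts are working.
P = 4/6 × 3/5 × 2/4 = 24/120 = 1/5.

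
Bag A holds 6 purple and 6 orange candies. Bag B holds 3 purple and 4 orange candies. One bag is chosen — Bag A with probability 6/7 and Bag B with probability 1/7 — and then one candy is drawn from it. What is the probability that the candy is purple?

24/49

From Bag A: P(purple) = 6/12.
From Bag B: P(purple) = 3/7.
Total probability = (6/7)(6/12) + (1/7)(3/7) = 24/49.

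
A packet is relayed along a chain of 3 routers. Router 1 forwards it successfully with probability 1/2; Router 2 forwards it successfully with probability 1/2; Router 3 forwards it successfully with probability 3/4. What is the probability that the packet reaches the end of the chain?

3/16

Each stage is reached only if all earlier stages succeed, so
P = 1/2 × 1/2 × 3/4 = 3/16.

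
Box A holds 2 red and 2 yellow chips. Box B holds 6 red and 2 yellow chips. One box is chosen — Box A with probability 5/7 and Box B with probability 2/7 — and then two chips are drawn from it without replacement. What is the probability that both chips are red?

From Box A: P(both red) = (2/4)(1/3) = 1/6.
From Box B: P(both red) = (6/8)(5/7) = 15/28.
Total probability = (5/7)(1/6) + (2/7)(15/28) = 40/147.

40/147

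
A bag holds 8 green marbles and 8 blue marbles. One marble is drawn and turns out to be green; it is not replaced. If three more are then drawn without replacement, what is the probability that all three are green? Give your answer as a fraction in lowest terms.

After the first draw, 7 of the remaining 15 marbles are green.
P = 7/15 × 6/14 × 5/13 = 210/2730 = 1/13.

1/13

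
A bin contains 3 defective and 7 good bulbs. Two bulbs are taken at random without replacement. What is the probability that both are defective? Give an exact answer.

1/15

P(every draw is defective) = 3/10 × 2/9 = 6/90 = 1/15.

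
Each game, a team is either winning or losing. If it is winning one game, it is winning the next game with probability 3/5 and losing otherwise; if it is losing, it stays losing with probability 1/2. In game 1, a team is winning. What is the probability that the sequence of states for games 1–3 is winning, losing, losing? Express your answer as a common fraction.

1/5

Game 1 is given. For each transition, use the conditional probability from the current state:
P(losing | winning) = 2/5; P(losing | losing) = 1/2.
P = 2/5 × 1/2 = 2/10 = 1/5.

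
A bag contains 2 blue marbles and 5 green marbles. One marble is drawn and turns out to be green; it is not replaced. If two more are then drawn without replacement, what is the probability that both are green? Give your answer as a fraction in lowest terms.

After the first draw, 4 of the remaining 6 marbles are green.
P = 4/6 × 3/5 = 12/30 = 2/5.

2/5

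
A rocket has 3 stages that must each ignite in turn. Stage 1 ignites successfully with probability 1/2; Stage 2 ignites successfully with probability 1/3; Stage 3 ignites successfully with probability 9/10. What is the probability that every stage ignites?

Each stage is reached only if all earlier stages succeed, so
P = 1/2 × 1/3 × 9/10 = 9/60 = 3/20.

3/20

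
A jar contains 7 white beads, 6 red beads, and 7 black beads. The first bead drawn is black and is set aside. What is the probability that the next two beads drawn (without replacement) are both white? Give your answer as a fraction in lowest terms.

With the first bead removed, 7 white remain out of 19.
P = 7/19 × 6/18 = 42/342 = 7/57.

7/57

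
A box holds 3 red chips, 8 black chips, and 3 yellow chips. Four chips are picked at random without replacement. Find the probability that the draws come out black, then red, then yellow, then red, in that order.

6/1001

Chain rule:
P = 8/14 × 3/13 × 3/12 × 2/11 = 144/24024 = 6/1001.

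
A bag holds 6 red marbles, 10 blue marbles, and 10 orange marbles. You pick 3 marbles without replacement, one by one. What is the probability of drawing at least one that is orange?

51/65

P(no orange) = 16/26 × 15/25 × 14/24 = 3360/15600 = 14/65.
P(at least one) = 1 − 14/65 = 51/65.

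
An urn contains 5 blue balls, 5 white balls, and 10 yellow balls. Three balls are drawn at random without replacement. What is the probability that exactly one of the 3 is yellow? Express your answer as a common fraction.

One ordering (yellow drawn first) has probability 10/20 × 10/19 × 9/18 = 900/6840 = 5/38.
There are C(3,1) = 3 such orderings, each equally likely, so P = 3 × 5/38 = 15/38.

15/38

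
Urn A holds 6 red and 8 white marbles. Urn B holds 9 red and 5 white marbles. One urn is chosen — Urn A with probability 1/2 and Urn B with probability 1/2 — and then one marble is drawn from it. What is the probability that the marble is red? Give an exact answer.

15/28

From Urn A: P(red) = 6/14.
From Urn B: P(red) = 9/14.
Total probability = (1/2)(6/14) + (1/2)(9/14) = 15/28.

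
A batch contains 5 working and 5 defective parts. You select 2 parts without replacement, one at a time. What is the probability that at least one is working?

P(no working) = 5/10 × 4/9 = 20/90 = 2/9.
P(at least one) = 1 − 2/9 = 7/9.

7/9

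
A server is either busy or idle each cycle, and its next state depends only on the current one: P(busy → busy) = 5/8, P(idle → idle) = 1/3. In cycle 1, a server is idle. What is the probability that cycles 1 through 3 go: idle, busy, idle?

1/4

Cycle 1 is given. For each transition, use the conditional probability from the current state:
P(busy | idle) = 2/3; P(idle | busy) = 3/8.
P = 2/3 × 3/8 = 6/24 = 1/4.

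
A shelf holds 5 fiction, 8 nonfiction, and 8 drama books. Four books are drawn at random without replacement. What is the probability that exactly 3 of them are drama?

One ordering (drama drawn first) has probability 8/21 × 7/20 × 6/19 × 13/18 = 4368/143640 = 26/855.
There are C(4,3) = 4 such orderings, each equally likely, so P = 4 × 26/855 = 104/855.

104/855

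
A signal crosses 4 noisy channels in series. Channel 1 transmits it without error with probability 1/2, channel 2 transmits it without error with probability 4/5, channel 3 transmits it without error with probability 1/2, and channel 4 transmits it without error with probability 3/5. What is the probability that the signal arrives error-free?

3/25

Multiplying along the chain,
P = 1/2 × 4/5 × 1/2 × 3/5 = 12/100 = 3/25.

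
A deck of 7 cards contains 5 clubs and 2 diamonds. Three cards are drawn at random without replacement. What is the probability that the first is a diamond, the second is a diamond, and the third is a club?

1/21

Multiply the probability of each draw given the previous ones:
P = 2/7 × 1/6 × 5/5 = 10/210 = 1/21.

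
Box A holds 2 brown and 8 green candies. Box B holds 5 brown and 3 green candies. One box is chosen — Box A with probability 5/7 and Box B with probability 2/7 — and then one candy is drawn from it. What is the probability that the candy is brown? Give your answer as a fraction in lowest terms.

9/28

From Box A: P(brown) = 2/10.
From Box B: P(brown) = 5/8.
Total probability = (5/7)(2/10) + (2/7)(5/8) = 9/28.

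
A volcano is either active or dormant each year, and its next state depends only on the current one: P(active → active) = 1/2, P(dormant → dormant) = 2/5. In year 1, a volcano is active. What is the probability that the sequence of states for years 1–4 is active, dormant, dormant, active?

Year 1 is given. For each transition, use the conditional probability from the current state:
P(dormant | active) = 1/2; P(dormant | dormant) = 2/5; P(active | dormant) = 3/5.
P = 1/2 × 2/5 × 3/5 = 6/50 = 3/25.

3/25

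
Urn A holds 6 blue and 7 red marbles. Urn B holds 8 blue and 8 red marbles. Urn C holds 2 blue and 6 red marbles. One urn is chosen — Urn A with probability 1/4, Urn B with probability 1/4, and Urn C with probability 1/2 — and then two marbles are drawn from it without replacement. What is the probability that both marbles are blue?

1357/10920

From Urn A: P(both blue) = (6/13)(5/12) = 5/26.
From Urn B: P(both blue) = (8/16)(7/15) = 7/30.
From Urn C: P(both blue) = (2/8)(1/7) = 1/28.
Total probability = (1/4)(5/26) + (1/4)(7/30) + (1/2)(1/28) = 1357/10920.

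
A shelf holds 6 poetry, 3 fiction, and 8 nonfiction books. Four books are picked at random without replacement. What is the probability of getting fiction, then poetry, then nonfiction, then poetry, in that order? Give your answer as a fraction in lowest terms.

Chain rule:
P = 3/17 × 6/16 × 8/15 × 5/14 = 720/57120 = 3/238.

3/238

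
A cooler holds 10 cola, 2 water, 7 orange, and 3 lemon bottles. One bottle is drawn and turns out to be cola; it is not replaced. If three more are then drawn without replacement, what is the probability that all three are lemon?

1/1330

With the first bottle removed, 3 lemon remain out of 21.
P = 3/21 × 2/20 × 1/19 = 6/7980 = 1/1330.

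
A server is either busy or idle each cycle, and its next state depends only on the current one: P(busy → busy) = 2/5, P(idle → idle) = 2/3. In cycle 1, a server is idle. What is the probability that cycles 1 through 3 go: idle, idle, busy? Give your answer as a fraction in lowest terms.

Cycle 1 is given. For each transition, use the conditional probability from the current state:
P(idle | idle) = 2/3; P(busy | idle) = 1/3.
P = 2/3 × 1/3 = 2/9.

2/9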